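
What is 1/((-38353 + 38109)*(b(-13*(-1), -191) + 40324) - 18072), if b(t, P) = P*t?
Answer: -1/9251276 ≈ -1.0809e-7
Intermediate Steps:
1/((-38353 + 38109)*(b(-13*(-1), -191) + 40324) - 18072) = 1/((-38353 + 38109)*(-(-2483)*(-1) + 40324) - 18072) = 1/(-244*(-191*13 + 40324) - 18072) = 1/(-244*(-2483 + 40324) - 18072) = 1/(-244*37841 - 18072) = 1/(-9233204 - 18072) = 1/(-9251276) = -1/9251276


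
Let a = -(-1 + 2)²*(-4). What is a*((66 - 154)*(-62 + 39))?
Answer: 8096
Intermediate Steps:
a = 4 (a = -1*1²*(-4) = -1*1*(-4) = -1*(-4) = 4)
a*((66 - 154)*(-62 + 39)) = 4*((66 - 154)*(-62 + 39)) = 4*(-88*(-23)) = 4*2024 = 8096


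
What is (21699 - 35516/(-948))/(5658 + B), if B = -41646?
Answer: -2575771/4264578 ≈ -0.60399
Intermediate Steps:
(21699 - 35516/(-948))/(5658 + B) = (21699 - 35516/(-948))/(5658 - 41646) = (21699 - 35516*(-1/948))/(-35988) = (21699 + 8879/237)*(-1/35988) = (5151542/237)*(-1/35988) = -2575771/4264578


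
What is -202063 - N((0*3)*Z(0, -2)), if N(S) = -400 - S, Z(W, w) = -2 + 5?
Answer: -201663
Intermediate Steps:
Z(W, w) = 3
-202063 - N((0*3)*Z(0, -2)) = -202063 - (-400 - 0*3*3) = -202063 - (-400 - 0*3) = -202063 - (-400 - 1*0) = -202063 - (-400 + 0) = -202063 - 1*(-400) = -202063 + 400 = -201663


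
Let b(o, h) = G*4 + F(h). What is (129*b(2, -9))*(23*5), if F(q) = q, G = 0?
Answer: -133515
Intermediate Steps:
b(o, h) = h (b(o, h) = 0*4 + h = 0 + h = h)
(129*b(2, -9))*(23*5) = (129*(-9))*(23*5) = -1161*115 = -133515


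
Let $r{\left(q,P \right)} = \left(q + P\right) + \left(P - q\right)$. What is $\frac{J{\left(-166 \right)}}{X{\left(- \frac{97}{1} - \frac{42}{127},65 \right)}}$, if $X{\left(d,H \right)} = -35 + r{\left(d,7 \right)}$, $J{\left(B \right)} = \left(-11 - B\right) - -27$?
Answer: $- \frac{26}{3} \approx -8.6667$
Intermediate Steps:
$r{\left(q,P \right)} = 2 P$ ($r{\left(q,P \right)} = \left(P + q\right) + \left(P - q\right) = 2 P$)
$J{\left(B \right)} = 16 - B$ ($J{\left(B \right)} = \left(-11 - B\right) + 27 = 16 - B$)
$X{\left(d,H \right)} = -21$ ($X{\left(d,H \right)} = -35 + 2 \cdot 7 = -35 + 14 = -21$)
$\frac{J{\left(-166 \right)}}{X{\left(- \frac{97}{1} - \frac{42}{127},65 \right)}} = \frac{16 - -166}{-21} = \left(16 + 166\right) \left(- \frac{1}{21}\right) = 182 \left(- \frac{1}{21}\right) = - \frac{26}{3}$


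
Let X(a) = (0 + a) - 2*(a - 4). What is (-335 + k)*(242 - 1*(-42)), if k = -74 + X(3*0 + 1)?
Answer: -114168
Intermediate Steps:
X(a) = 8 - a (X(a) = a - 2*(-4 + a) = a + (8 - 2*a) = 8 - a)
k = -67 (k = -74 + (8 - (3*0 + 1)) = -74 + (8 - (0 + 1)) = -74 + (8 - 1*1) = -74 + (8 - 1) = -74 + 7 = -67)
(-335 + k)*(242 - 1*(-42)) = (-335 - 67)*(242 - 1*(-42)) = -402*(242 + 42) = -402*284 = -114168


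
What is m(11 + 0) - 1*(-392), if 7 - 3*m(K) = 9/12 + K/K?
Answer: 1575/4 ≈ 393.75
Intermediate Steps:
m(K) = 7/4 (m(K) = 7/3 - (9/12 + K/K)/3 = 7/3 - (9*(1/12) + 1)/3 = 7/3 - (¾ + 1)/3 = 7/3 - ⅓*7/4 = 7/3 - 7/12 = 7/4)
m(11 + 0) - 1*(-392) = 7/4 - 1*(-392) = 7/4 + 392 = 1575/4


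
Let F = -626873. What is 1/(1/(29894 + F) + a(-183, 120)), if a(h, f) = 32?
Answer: 596979/19103327 ≈ 0.031250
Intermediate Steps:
1/(1/(29894 + F) + a(-183, 120)) = 1/(1/(29894 - 626873) + 32) = 1/(1/(-596979) + 32) = 1/(-1/596979 + 32) = 1/(19103327/596979) = 596979/19103327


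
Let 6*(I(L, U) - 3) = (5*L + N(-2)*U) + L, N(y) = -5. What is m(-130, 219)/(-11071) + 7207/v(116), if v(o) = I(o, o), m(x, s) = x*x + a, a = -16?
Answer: 238234863/741757 ≈ 321.18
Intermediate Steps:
I(L, U) = 3 + L - 5*U/6 (I(L, U) = 3 + ((5*L - 5*U) + L)/6 = 3 + ((-5*U + 5*L) + L)/6 = 3 + (-5*U + 6*L)/6 = 3 + (L - 5*U/6) = 3 + L - 5*U/6)
m(x, s) = -16 + x**2 (m(x, s) = x*x - 16 = x**2 - 16 = -16 + x**2)
v(o) = 3 + o/6 (v(o) = 3 + o - 5*o/6 = 3 + o/6)
m(-130, 219)/(-11071) + 7207/v(116) = (-16 + (-130)**2)/(-11071) + 7207/(3 + (1/6)*116) = (-16 + 16900)*(-1/11071) + 7207/(3 + 58/3) = 16884*(-1/11071) + 7207/(67/3) = -16884/11071 + 7207*(3/67) = -16884/11071 + 21621/67 = 238234863/741757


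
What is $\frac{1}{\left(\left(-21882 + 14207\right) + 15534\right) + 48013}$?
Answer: $\frac{1}{55872} \approx 1.7898 \cdot 10^{-5}$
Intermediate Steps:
$\frac{1}{\left(\left(-21882 + 14207\right) + 15534\right) + 48013} = \frac{1}{\left(-7675 + 15534\right) + 48013} = \frac{1}{7859 + 48013} = \frac{1}{55872}$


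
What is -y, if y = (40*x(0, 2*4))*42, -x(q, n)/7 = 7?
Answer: 82320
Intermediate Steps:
x(q, n) = -49 (x(q, n) = -7*7 = -49)
y = -82320 (y = (40*(-49))*42 = -1960*42 = -82320)
-y = -1*(-82320) = 82320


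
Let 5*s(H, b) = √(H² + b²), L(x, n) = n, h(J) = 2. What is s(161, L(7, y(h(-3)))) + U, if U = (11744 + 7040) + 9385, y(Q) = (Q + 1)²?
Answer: 28169 + √26002/5 ≈ 28201.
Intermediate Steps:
y(Q) = (1 + Q)²
U = 28169 (U = 18784 + 9385 = 28169)
s(H, b) = √(H² + b²)/5
s(161, L(7, y(h(-3)))) + U = √(161² + ((1 + 2)²)²)/5 + 28169 = √(25921 + (3²)²)/5 + 28169 = √(25921 + 9²)/5 + 28169 = √(25921 + 81)/5 + 28169 = √26002/5 + 28169 = 28169 + √26002/5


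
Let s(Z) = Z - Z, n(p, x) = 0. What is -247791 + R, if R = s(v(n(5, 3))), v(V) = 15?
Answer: -247791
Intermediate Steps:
s(Z) = 0
R = 0
-247791 + R = -247791 + 0 = -247791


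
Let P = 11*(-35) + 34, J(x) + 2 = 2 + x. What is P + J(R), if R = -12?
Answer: -363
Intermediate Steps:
J(x) = x (J(x) = -2 + (2 + x) = x)
P = -351 (P = -385 + 34 = -351)
P + J(R) = -351 - 12 = -363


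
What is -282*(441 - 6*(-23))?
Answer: -163278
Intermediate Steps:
-282*(441 - 6*(-23)) = -282*(441 + 138) = -282*579 = -163278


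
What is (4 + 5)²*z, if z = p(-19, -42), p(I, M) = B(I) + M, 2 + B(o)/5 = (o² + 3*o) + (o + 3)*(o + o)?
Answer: 365148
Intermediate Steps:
B(o) = -10 + 5*o² + 15*o + 10*o*(3 + o) (B(o) = -10 + 5*((o² + 3*o) + (o + 3)*(o + o)) = -10 + 5*((o² + 3*o) + (3 + o)*(2*o)) = -10 + 5*((o² + 3*o) + 2*o*(3 + o)) = -10 + 5*(o² + 3*o + 2*o*(3 + o)) = -10 + (5*o² + 15*o + 10*o*(3 + o)) = -10 + 5*o² + 15*o + 10*o*(3 + o))
p(I, M) = -10 + M + 15*I² + 45*I (p(I, M) = (-10 + 15*I² + 45*I) + M = -10 + M + 15*I² + 45*I)
z = 4508 (z = -10 - 42 + 15*(-19)² + 45*(-19) = -10 - 42 + 15*361 - 855 = -10 - 42 + 5415 - 855 = 4508)
(4 + 5)²*z = (4 + 5)²*4508 = 9²*4508 = 81*4508 = 365148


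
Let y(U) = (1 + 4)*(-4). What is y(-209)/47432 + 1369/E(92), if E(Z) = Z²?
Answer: 8095641/50183056 ≈ 0.16132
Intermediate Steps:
y(U) = -20 (y(U) = 5*(-4) = -20)
y(-209)/47432 + 1369/E(92) = -20/47432 + 1369/(92²) = -20*1/47432 + 1369/8464 = -5/11858 + 1369*(1/8464) = -5/11858 + 1369/8464 = 8095641/50183056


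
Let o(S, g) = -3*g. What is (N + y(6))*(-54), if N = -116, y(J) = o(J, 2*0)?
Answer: 6264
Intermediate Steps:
y(J) = 0 (y(J) = -6*0 = -3*0 = 0)
(N + y(6))*(-54) = (-116 + 0)*(-54) = -116*(-54) = 6264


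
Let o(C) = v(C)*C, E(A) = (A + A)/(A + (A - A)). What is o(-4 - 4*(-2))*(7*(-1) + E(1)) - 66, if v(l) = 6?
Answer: -186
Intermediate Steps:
E(A) = 2 (E(A) = (2*A)/(A + 0) = (2*A)/A = 2)
o(C) = 6*C
o(-4 - 4*(-2))*(7*(-1) + E(1)) - 66 = (6*(-4 - 4*(-2)))*(7*(-1) + 2) - 66 = (6*(-4 + 8))*(-7 + 2) - 66 = (6*4)*(-5) - 66 = 24*(-5) - 66 = -120 - 66 = -186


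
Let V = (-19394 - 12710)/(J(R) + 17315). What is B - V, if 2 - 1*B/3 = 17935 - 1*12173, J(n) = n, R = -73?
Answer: -148954828/8621 ≈ -17278.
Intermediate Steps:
V = -16052/8621 (V = (-19394 - 12710)/(-73 + 17315) = -32104/17242 = -32104*1/17242 = -16052/8621 ≈ -1.8620)
B = -17280 (B = 6 - 3*(17935 - 1*12173) = 6 - 3*(17935 - 12173) = 6 - 3*5762 = 6 - 17286 = -17280)
B - V = -17280 - 1*(-16052/8621) = -17280 + 16052/8621 = -148954828/8621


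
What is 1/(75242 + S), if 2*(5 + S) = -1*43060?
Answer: 1/53707 ≈ 1.8620e-5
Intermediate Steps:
S = -21535 (S = -5 + (-1*43060)/2 = -5 + (1/2)*(-43060) = -5 - 21530 = -21535)
1/(75242 + S) = 1/(75242 - 21535) = 1/53707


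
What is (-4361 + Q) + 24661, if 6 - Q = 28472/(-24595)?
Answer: 499454542/24595 ≈ 20307.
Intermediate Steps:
Q = 176042/24595 (Q = 6 - 28472/(-24595) = 6 - 28472*(-1)/24595 = 6 - 1*(-28472/24595) = 6 + 28472/24595 = 176042/24595 ≈ 7.1576)
(-4361 + Q) + 24661 = (-4361 + 176042/24595) + 24661 = -107082753/24595 + 24661 = 499454542/24595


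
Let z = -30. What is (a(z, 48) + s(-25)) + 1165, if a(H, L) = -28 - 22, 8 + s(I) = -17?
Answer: 1090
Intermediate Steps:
s(I) = -25 (s(I) = -8 - 17 = -25)
a(H, L) = -50
(a(z, 48) + s(-25)) + 1165 = (-50 - 25) + 1165 = -75 + 1165 = 1090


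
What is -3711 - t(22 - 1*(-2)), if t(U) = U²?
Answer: -4287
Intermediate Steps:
-3711 - t(22 - 1*(-2)) = -3711 - (22 - 1*(-2))² = -3711 - (22 + 2)² = -3711 - 1*24² = -3711 - 1*576 = -3711 - 576 = -4287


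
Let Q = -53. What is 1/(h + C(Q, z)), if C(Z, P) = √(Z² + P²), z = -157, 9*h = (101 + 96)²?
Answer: 349281/1503914383 - 81*√27458/1503914383 ≈ 0.00022332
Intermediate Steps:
h = 38809/9 (h = (101 + 96)²/9 = (⅑)*197² = (⅑)*38809 = 38809/9 ≈ 4312.1)
C(Z, P) = √(P² + Z²)
1/(h + C(Q, z)) = 1/(38809/9 + √((-157)² + (-53)²)) = 1/(38809/9 + √(24649 + 2809)) = 1/(38809/9 + √27458)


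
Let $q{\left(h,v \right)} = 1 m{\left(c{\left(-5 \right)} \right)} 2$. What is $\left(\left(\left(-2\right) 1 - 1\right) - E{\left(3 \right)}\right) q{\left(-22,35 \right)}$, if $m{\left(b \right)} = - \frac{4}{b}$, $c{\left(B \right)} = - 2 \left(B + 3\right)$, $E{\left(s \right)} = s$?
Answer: $12$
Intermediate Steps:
$c{\left(B \right)} = -6 - 2 B$ ($c{\left(B \right)} = - 2 \left(3 + B\right) = -6 - 2 B$)
$q{\left(h,v \right)} = -2$ ($q{\left(h,v \right)} = 1 \left(- \frac{4}{-6 - -10}\right) 2 = 1 \left(- \frac{4}{-6 + 10}\right) 2 = 1 \left(- \frac{4}{4}\right) 2 = 1 \left(\left(-4\right) \frac{1}{4}\right) 2 = 1 \left(-1\right) 2 = \left(-1\right) 2 = -2$)
$\left(\left(\left(-2\right) 1 - 1\right) - E{\left(3 \right)}\right) q{\left(-22,35 \right)} = \left(\left(\left(-2\right) 1 - 1\right) - 3\right) \left(-2\right) = \left(\left(-2 - 1\right) - 3\right) \left(-2\right) = \left(-3 - 3\right) \left(-2\right) = \left(-6\right) \left(-2\right) = 12$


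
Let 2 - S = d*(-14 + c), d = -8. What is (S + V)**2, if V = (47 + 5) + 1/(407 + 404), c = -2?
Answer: 3601560169/657721 ≈ 5475.8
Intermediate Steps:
S = -126 (S = 2 - (-8)*(-14 - 2) = 2 - (-8)*(-16) = 2 - 1*128 = 2 - 128 = -126)
V = 42173/811 (V = 52 + 1/811 = 42173/811 ≈ 52.001)
(S + V)**2 = (-126 + 42173/811)**2 = (-60013/811)**2 = 3601560169/657721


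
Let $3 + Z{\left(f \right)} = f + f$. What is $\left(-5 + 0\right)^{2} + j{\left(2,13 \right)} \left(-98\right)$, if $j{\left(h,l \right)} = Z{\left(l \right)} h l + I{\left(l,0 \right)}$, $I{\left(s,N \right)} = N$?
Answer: $-58579$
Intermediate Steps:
$Z{\left(f \right)} = -3 + 2 f$ ($Z{\left(f \right)} = -3 + \left(f + f\right) = -3 + 2 f$)
$j{\left(h,l \right)} = h l \left(-3 + 2 l\right)$ ($j{\left(h,l \right)} = \left(-3 + 2 l\right) h l + 0 = h \left(-3 + 2 l\right) l + 0 = h l \left(-3 + 2 l\right) + 0 = h l \left(-3 + 2 l\right)$)
$\left(-5 + 0\right)^{2} + j{\left(2,13 \right)} \left(-98\right) = \left(-5 + 0\right)^{2} + 2 \cdot 13 \left(-3 + 2 \cdot 13\right) \left(-98\right) = \left(-5\right)^{2} + 2 \cdot 13 \left(-3 + 26\right) \left(-98\right) = 25 + 2 \cdot 13 \cdot 23 \left(-98\right) = 25 + 598 \left(-98\right) = 25 - 58604 = -58579$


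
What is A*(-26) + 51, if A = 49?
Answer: -1223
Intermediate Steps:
A*(-26) + 51 = 49*(-26) + 51 = -1274 + 51 = -1223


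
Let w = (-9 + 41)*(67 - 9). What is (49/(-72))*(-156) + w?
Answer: 11773/6 ≈ 1962.2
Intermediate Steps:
w = 1856 (w = 32*58 = 1856)
(49/(-72))*(-156) + w = (49/(-72))*(-156) + 1856 = (49*(-1/72))*(-156) + 1856 = -49/72*(-156) + 1856 = 637/6 + 1856 = 11773/6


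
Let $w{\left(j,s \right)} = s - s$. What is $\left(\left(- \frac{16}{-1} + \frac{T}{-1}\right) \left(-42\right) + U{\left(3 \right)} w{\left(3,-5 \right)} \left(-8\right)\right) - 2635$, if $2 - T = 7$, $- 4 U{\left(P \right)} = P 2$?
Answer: $-3517$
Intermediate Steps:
$w{\left(j,s \right)} = 0$
$U{\left(P \right)} = - \frac{P}{2}$ ($U{\left(P \right)} = - \frac{P 2}{4} = - \frac{2 P}{4} = - \frac{P}{2}$)
$T = -5$ ($T = 2 - 7 = -5$)
$\left(\left(- \frac{16}{-1} + \frac{T}{-1}\right) \left(-42\right) + U{\left(3 \right)} w{\left(3,-5 \right)} \left(-8\right)\right) - 2635 = \left(\left(- \frac{16}{-1} - \frac{5}{-1}\right) \left(-42\right) + \left(- \frac{1}{2}\right) 3 \cdot 0 \left(-8\right)\right) - 2635 = \left(\left(\left(-16\right) \left(-1\right) - -5\right) \left(-42\right) + \left(- \frac{3}{2}\right) 0 \left(-8\right)\right) - 2635 = \left(\left(16 + 5\right) \left(-42\right) + 0 \left(-8\right)\right) - 2635 = \left(21 \left(-42\right) + 0\right) - 2635 = \left(-882 + 0\right) - 2635 = -882 - 2635 = -3517$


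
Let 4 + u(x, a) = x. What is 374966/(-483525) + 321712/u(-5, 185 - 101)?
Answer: -1920483574/53725 ≈ -35747.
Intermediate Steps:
u(x, a) = -4 + x
374966/(-483525) + 321712/u(-5, 185 - 101) = 374966/(-483525) + 321712/(-4 - 5) = 374966*(-1/483525) + 321712/(-9) = -374966/483525 + 321712*(-1/9) = -374966/483525 - 321712/9 = -1920483574/53725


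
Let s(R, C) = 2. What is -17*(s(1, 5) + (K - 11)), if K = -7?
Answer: 272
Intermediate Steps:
-17*(s(1, 5) + (K - 11)) = -17*(2 + (-7 - 11)) = -17*(2 - 18) = -17*(-16) = 272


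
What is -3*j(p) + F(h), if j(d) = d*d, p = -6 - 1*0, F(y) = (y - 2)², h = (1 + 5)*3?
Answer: 148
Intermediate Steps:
h = 18 (h = 6*3 = 18)
F(y) = (-2 + y)²
p = -6 (p = -6 + 0 = -6)
j(d) = d²
-3*j(p) + F(h) = -3*(-6)² + (-2 + 18)² = -3*36 + 16² = -108 + 256 = 148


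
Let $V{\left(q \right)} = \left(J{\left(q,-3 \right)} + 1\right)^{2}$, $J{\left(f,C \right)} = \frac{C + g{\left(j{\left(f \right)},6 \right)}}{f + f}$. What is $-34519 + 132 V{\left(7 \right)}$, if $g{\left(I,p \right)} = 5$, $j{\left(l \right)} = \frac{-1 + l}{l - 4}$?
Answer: $- \frac{1682983}{49} \approx -34347.0$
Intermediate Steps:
$j{\left(l \right)} = \frac{-1 + l}{-4 + l}$
$J{\left(f,C \right)} = \frac{5 + C}{2 f}$ ($J{\left(f,C \right)} = \frac{C + 5}{f + f} = \frac{5 + C}{2 f}$)
$V{\left(q \right)} = \left(1 + \frac{1}{q}\right)^{2}$ ($V{\left(q \right)} = \left(\frac{5 - 3}{2 q} + 1\right)^{2} = \left(\frac{1}{2} \frac{1}{q} 2 + 1\right)^{2} = \left(\frac{1}{q} + 1\right)^{2} = \left(1 + \frac{1}{q}\right)^{2}$)
$-34519 + 132 V{\left(7 \right)} = -34519 + 132 \frac{\left(1 + 7\right)^{2}}{49} = -34519 + 132 \frac{8^{2}}{49} = -34519 + 132 \cdot \frac{1}{49} \cdot 64 = -34519 + 132 \cdot \frac{64}{49} = -34519 + \frac{8448}{49} = - \frac{1682983}{49}$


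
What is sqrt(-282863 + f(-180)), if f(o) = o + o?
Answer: I*sqrt(283223) ≈ 532.19*I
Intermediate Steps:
f(o) = 2*o
sqrt(-282863 + f(-180)) = sqrt(-282863 + 2*(-180)) = sqrt(-282863 - 360) = sqrt(-283223) = I*sqrt(283223)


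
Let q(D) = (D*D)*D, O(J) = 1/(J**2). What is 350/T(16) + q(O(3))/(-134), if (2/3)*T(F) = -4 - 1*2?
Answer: -3798901/97686 ≈ -38.889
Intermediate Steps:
O(J) = J**(-2)
q(D) = D**3 (q(D) = D**2*D = D**3)
T(F) = -9 (T(F) = 3*(-4 - 1*2)/2 = 3*(-4 - 2)/2 = (3/2)*(-6) = -9)
350/T(16) + q(O(3))/(-134) = 350/(-9) + (3**(-2))**3/(-134) = 350*(-1/9) + (1/9)**3*(-1/134) = -350/9 + (1/729)*(-1/134) = -350/9 - 1/97686 = -3798901/97686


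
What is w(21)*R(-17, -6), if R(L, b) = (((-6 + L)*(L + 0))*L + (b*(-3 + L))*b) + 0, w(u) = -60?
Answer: 442020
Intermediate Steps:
R(L, b) = L²*(-6 + L) + b²*(-3 + L) (R(L, b) = (((-6 + L)*L)*L + b²*(-3 + L)) + 0 = ((L*(-6 + L))*L + b²*(-3 + L)) + 0 = (L²*(-6 + L) + b²*(-3 + L)) + 0 = L²*(-6 + L) + b²*(-3 + L))
w(21)*R(-17, -6) = -60*((-17)³ - 6*(-17)² - 3*(-6)² - 17*(-6)²) = -60*(-4913 - 6*289 - 3*36 - 17*36) = -60*(-4913 - 1734 - 108 - 612) = -60*(-7367) = 442020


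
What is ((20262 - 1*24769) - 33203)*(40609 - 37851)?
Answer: -104004180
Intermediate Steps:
((20262 - 1*24769) - 33203)*(40609 - 37851) = ((20262 - 24769) - 33203)*2758 = (-4507 - 33203)*2758 = -37710*2758 = -104004180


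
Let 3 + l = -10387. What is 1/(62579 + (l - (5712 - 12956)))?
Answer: 1/59433 ≈ 1.6826e-5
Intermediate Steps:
l = -10390 (l = -3 - 10387 = -10390)
1/(62579 + (l - (5712 - 12956))) = 1/(62579 + (-10390 - (5712 - 12956))) = 1/(62579 + (-10390 - 1*(-7244))) = 1/(62579 + (-10390 + 7244)) = 1/(62579 - 3146) = 1/59433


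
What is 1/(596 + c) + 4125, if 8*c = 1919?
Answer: 27583883/6687 ≈ 4125.0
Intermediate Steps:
c = 1919/8 (c = (1/8)*1919 = 1919/8 ≈ 239.88)
1/(596 + c) + 4125 = 1/(596 + 1919/8) + 4125 = 1/(6687/8) + 4125 = 8/6687 + 4125 = 27583883/6687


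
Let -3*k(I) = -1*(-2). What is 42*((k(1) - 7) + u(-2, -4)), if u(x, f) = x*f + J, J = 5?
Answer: 224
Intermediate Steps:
k(I) = -2/3 (k(I) = -(-1)*(-2)/3 = -1/3*2 = -2/3)
u(x, f) = 5 + f*x (u(x, f) = x*f + 5 = f*x + 5 = 5 + f*x)
42*((k(1) - 7) + u(-2, -4)) = 42*((-2/3 - 7) + (5 - 4*(-2))) = 42*(-23/3 + (5 + 8)) = 42*(-23/3 + 13) = 42*(16/3) = 224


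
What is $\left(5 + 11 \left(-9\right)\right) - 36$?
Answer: $-130$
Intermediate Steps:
$\left(5 + 11 \left(-9\right)\right) - 36 = \left(5 - 99\right) - 36 = -94 - 36 = -130$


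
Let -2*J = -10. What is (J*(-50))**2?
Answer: 62500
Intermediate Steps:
J = 5 (J = -1/2*(-10) = 5)
(J*(-50))**2 = (5*(-50))**2 = (-250)**2 = 62500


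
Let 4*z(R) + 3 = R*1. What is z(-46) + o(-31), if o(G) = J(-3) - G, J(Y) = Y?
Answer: 63/4 ≈ 15.750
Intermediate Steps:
z(R) = -¾ + R/4 (z(R) = -¾ + (R*1)/4 = -¾ + R/4)
o(G) = -3 - G
z(-46) + o(-31) = (-¾ + (¼)*(-46)) + (-3 - 1*(-31)) = (-¾ - 23/2) + (-3 + 31) = -49/4 + 28 = 63/4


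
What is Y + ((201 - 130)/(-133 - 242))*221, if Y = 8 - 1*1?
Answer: -13066/375 ≈ -34.843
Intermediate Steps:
Y = 7 (Y = 8 - 1 = 7)
Y + ((201 - 130)/(-133 - 242))*221 = 7 + ((201 - 130)/(-133 - 242))*221 = 7 + (71/(-375))*221 = 7 + (71*(-1/375))*221 = 7 - 71/375*221 = 7 - 15691/375 = -13066/375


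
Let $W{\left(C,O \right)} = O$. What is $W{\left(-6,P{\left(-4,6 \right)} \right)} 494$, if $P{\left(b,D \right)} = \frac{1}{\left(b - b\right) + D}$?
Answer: $\frac{247}{3} \approx 82.333$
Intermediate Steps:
$P{\left(b,D \right)} = \frac{1}{D}$ ($P{\left(b,D \right)} = \frac{1}{0 + D} = \frac{1}{D}$)
$W{\left(-6,P{\left(-4,6 \right)} \right)} 494 = \frac{1}{6} \cdot 494 = \frac{247}{3}$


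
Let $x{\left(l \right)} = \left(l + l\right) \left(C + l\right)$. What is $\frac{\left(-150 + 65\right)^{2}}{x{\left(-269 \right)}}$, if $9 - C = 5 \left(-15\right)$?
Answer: $\frac{1445}{19906} \approx 0.072591$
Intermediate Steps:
$C = 84$ ($C = 9 - 5 \left(-15\right) = 9 - -75 = 9 + 75 = 84$)
$x{\left(l \right)} = 2 l \left(84 + l\right)$ ($x{\left(l \right)} = \left(l + l\right) \left(84 + l\right) = 2 l \left(84 + l\right)$)
$\frac{\left(-150 + 65\right)^{2}}{x{\left(-269 \right)}} = \frac{\left(-150 + 65\right)^{2}}{2 \left(-269\right) \left(84 - 269\right)} = \frac{\left(-85\right)^{2}}{2 \left(-269\right) \left(-185\right)} = \frac{7225}{99530} = 7225 \cdot \frac{1}{99530} = \frac{1445}{19906}$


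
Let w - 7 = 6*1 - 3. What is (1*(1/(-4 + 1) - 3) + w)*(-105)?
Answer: -700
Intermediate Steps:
w = 10 (w = 7 + (6*1 - 3) = 7 + (6 - 3) = 7 + 3 = 10)
(1*(1/(-4 + 1) - 3) + w)*(-105) = (1*(1/(-4 + 1) - 3) + 10)*(-105) = (1*(1/(-3) - 3) + 10)*(-105) = (1*(-⅓ - 3) + 10)*(-105) = (1*(-10/3) + 10)*(-105) = (-10/3 + 10)*(-105) = (20/3)*(-105) = -700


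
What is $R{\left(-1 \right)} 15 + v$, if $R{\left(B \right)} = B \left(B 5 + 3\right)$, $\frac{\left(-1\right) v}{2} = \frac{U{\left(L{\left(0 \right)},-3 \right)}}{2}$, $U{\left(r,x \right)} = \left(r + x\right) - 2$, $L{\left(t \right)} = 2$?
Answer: $33$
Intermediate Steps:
$U{\left(r,x \right)} = -2 + r + x$
$v = 3$ ($v = - 2 \frac{-2 + 2 - 3}{2} = - 2 \left(\left(-3\right) \frac{1}{2}\right) = \left(-2\right) \left(- \frac{3}{2}\right) = 3$)
$R{\left(B \right)} = B \left(3 + 5 B\right)$ ($R{\left(B \right)} = B \left(5 B + 3\right) = B \left(3 + 5 B\right)$)
$R{\left(-1 \right)} 15 + v = - (3 + 5 \left(-1\right)) 15 + 3 = - (3 - 5) 15 + 3 = \left(-1\right) \left(-2\right) 15 + 3 = 2 \cdot 15 + 3 = 30 + 3 = 33$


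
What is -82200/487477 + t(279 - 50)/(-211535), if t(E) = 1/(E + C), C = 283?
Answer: -8902747111477/52796644963840 ≈ -0.16862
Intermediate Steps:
t(E) = 1/(283 + E) (t(E) = 1/(E + 283) = 1/(283 + E))
-82200/487477 + t(279 - 50)/(-211535) = -82200/487477 + 1/((283 + (279 - 50))*(-211535)) = -82200*1/487477 - 1/211535/(283 + 229) = -82200/487477 - 1/211535/512 = -82200/487477 + (1/512)*(-1/211535) = -82200/487477 - 1/108305920 = -8902747111477/52796644963840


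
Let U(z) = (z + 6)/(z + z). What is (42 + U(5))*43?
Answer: 18533/10 ≈ 1853.3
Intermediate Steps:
U(z) = (6 + z)/(2*z) (U(z) = (6 + z)/((2*z)) = (6 + z)*(1/(2*z)) = (6 + z)/(2*z))
(42 + U(5))*43 = (42 + (½)*(6 + 5)/5)*43 = (42 + (½)*(⅕)*11)*43 = (42 + 11/10)*43 = (431/10)*43 = 18533/10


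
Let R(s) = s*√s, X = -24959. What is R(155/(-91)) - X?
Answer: 24959 - 155*I*√14105/8281 ≈ 24959.0 - 2.223*I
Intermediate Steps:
R(s) = s^(3/2)
R(155/(-91)) - X = (155/(-91))^(3/2) - 1*(-24959) = (155*(-1/91))^(3/2) + 24959 = (-155/91)^(3/2) + 24959 = -155*I*√14105/8281 + 24959 = 24959 - 155*I*√14105/8281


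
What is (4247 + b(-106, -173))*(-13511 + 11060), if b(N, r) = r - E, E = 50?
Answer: -9862824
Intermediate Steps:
b(N, r) = -50 + r (b(N, r) = r - 1*50 = r - 50 = -50 + r)
(4247 + b(-106, -173))*(-13511 + 11060) = (4247 + (-50 - 173))*(-13511 + 11060) = (4247 - 223)*(-2451) = 4024*(-2451) = -9862824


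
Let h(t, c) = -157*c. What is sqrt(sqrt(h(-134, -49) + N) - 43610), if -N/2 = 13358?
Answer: sqrt(-43610 + I*sqrt(19023)) ≈ 0.3302 + 208.83*I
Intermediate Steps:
N = -26716 (N = -2*13358 = -26716)
sqrt(sqrt(h(-134, -49) + N) - 43610) = sqrt(sqrt(-157*(-49) - 26716) - 43610) = sqrt(sqrt(7693 - 26716) - 43610) = sqrt(sqrt(-19023) - 43610) = sqrt(I*sqrt(19023) - 43610) = sqrt(-43610 + I*sqrt(19023))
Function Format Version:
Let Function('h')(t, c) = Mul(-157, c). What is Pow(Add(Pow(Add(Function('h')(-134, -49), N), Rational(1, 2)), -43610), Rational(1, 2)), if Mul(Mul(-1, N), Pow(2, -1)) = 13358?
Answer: Pow(Add(-43610, Mul(I, Pow(19023, Rational(1, 2)))), Rational(1, 2)) ≈ Add(0.3302, Mul(208.83, I))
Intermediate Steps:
N = -26716 (N = Mul(-2, 13358) = -26716)
Pow(Add(Pow(Add(Function('h')(-134, -49), N), Rational(1, 2)), -43610), Rational(1, 2)) = Pow(Add(Pow(Add(Mul(-157, -49), -26716), Rational(1, 2)), -43610), Rational(1, 2)) = Pow(Add(Pow(Add(7693, -26716), Rational(1, 2)), -43610), Rational(1, 2)) = Pow(Add(Pow(-19023, Rational(1, 2)), -43610), Rational(1, 2)) = Pow(Add(Mul(I, Pow(19023, Rational(1, 2))), -43610), Rational(1, 2)) = Pow(Add(-43610, Mul(I, Pow(19023, Rational(1, 2)))), Rational(1, 2))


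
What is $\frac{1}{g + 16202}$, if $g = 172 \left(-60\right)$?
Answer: $\frac{1}{5882} \approx 0.00017001$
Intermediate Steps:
$g = -10320$
$\frac{1}{g + 16202} = \frac{1}{-10320 + 16202} = \frac{1}{5882}$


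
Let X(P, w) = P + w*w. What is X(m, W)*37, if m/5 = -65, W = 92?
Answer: 301143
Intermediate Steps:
m = -325 (m = 5*(-65) = -325)
X(P, w) = P + w²
X(m, W)*37 = (-325 + 92²)*37 = (-325 + 8464)*37 = 8139*37 = 301143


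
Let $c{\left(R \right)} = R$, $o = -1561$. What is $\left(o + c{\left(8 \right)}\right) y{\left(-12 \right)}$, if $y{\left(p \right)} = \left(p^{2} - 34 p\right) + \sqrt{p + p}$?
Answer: $-857256 - 3106 i \sqrt{6} \approx -8.5726 \cdot 10^{5} - 7608.1 i$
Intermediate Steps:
$y{\left(p \right)} = p^{2} - 34 p + \sqrt{2} \sqrt{p}$ ($y{\left(p \right)} = \left(p^{2} - 34 p\right) + \sqrt{2 p} = \left(p^{2} - 34 p\right) + \sqrt{2} \sqrt{p} = p^{2} - 34 p + \sqrt{2} \sqrt{p}$)
$\left(o + c{\left(8 \right)}\right) y{\left(-12 \right)} = \left(-1561 + 8\right) \left(\left(-12\right)^{2} - -408 + \sqrt{2} \sqrt{-12}\right) = - 1553 \left(144 + 408 + \sqrt{2} \cdot 2 i \sqrt{3}\right) = - 1553 \left(144 + 408 + 2 i \sqrt{6}\right) = - 1553 \left(552 + 2 i \sqrt{6}\right) = -857256 - 3106 i \sqrt{6}$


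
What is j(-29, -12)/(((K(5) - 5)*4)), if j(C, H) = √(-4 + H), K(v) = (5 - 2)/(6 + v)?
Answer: -11*I/52 ≈ -0.21154*I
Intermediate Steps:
K(v) = 3/(6 + v)
j(-29, -12)/(((K(5) - 5)*4)) = √(-4 - 12)/(((3/(6 + 5) - 5)*4)) = √(-16)/(((3/11 - 5)*4)) = (4*I)/(((3*(1/11) - 5)*4)) = (4*I)/(((3/11 - 5)*4)) = (4*I)/((-52/11*4)) = (4*I)/(-208/11) = (4*I)*(-11/208) = -11*I/52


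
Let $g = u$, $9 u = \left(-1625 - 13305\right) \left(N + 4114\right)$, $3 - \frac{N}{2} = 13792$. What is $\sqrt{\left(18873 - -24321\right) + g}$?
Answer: $\frac{\sqrt{350706266}}{3} \approx 6242.4$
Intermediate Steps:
$N = -27578$ ($N = 6 - 27584 = -27578$)
$u = \frac{350317520}{9}$ ($u = \frac{\left(-1625 - 13305\right) \left(-27578 + 4114\right)}{9} = \frac{\left(-14930\right) \left(-23464\right)}{9} = \frac{1}{9} \cdot 350317520 = \frac{350317520}{9} \approx 3.8924 \cdot 10^{7}$)
$g = \frac{350317520}{9} \approx 3.8924 \cdot 10^{7}$
$\sqrt{\left(18873 - -24321\right) + g} = \sqrt{\left(18873 - -24321\right) + \frac{350317520}{9}} = \sqrt{\left(18873 + 24321\right) + \frac{350317520}{9}} = \sqrt{43194 + \frac{350317520}{9}} = \sqrt{\frac{350706266}{9}} = \frac{\sqrt{350706266}}{3}$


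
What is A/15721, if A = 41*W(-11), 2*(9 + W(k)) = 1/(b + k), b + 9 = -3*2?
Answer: -19229/817492 ≈ -0.023522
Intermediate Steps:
b = -15 (b = -9 - 3*2 = -9 - 6 = -15)
W(k) = -9 + 1/(2*(-15 + k))
A = -19229/52 (A = 41*((271 - 18*(-11))/(2*(-15 - 11))) = 41*((½)*(271 + 198)/(-26)) = 41*((½)*(-1/26)*469) = 41*(-469/52) = -19229/52 ≈ -369.79)
A/15721 = -19229/52/15721 = -19229/52*1/15721 = -19229/817492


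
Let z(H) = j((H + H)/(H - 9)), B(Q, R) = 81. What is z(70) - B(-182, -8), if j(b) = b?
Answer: -4801/61 ≈ -78.705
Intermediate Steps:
z(H) = 2*H/(-9 + H) (z(H) = (H + H)/(H - 9) = (2*H)/(-9 + H) = 2*H/(-9 + H))
z(70) - B(-182, -8) = 2*70/(-9 + 70) - 1*81 = 2*70/61 - 81 = 2*70*(1/61) - 81 = 140/61 - 81 = -4801/61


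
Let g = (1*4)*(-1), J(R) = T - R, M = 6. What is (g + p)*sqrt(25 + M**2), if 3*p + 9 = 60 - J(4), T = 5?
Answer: 38*sqrt(61)/3 ≈ 98.930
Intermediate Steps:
J(R) = 5 - R
g = -4 (g = 4*(-1) = -4)
p = 50/3 (p = -3 + (60 - (5 - 1*4))/3 = -3 + (60 - (5 - 4))/3 = -3 + (60 - 1*1)/3 = -3 + (60 - 1)/3 = -3 + (1/3)*59 = -3 + 59/3 = 50/3 ≈ 16.667)
(g + p)*sqrt(25 + M**2) = (-4 + 50/3)*sqrt(25 + 6**2) = 38*sqrt(25 + 36)/3 = 38*sqrt(61)/3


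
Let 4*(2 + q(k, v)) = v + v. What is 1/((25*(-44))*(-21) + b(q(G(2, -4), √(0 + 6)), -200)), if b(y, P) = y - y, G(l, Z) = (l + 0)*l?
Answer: 1/23100 ≈ 4.3290e-5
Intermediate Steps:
G(l, Z) = l² (G(l, Z) = l*l = l²)
q(k, v) = -2 + v/2 (q(k, v) = -2 + (v + v)/4 = -2 + (2*v)/4 = -2 + v/2)
b(y, P) = 0
1/((25*(-44))*(-21) + b(q(G(2, -4), √(0 + 6)), -200)) = 1/((25*(-44))*(-21) + 0) = 1/(-1100*(-21) + 0) = 1/(23100 + 0) = 1/23100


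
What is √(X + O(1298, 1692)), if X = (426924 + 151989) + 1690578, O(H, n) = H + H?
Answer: √2272087 ≈ 1507.3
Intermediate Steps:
O(H, n) = 2*H
X = 2269491 (X = 578913 + 1690578 = 2269491)
√(X + O(1298, 1692)) = √(2269491 + 2*1298) = √(2269491 + 2596) = √2272087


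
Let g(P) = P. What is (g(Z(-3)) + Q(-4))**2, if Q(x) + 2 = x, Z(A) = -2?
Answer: 64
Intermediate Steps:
Q(x) = -2 + x
(g(Z(-3)) + Q(-4))**2 = (-2 + (-2 - 4))**2 = (-2 - 6)**2 = (-8)**2 = 64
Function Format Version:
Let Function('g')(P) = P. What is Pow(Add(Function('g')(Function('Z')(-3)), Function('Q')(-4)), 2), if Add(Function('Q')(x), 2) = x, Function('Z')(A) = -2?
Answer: 64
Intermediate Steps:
Function('Q')(x) = Add(-2, x)
Pow(Add(Function('g')(Function('Z')(-3)), Function('Q')(-4)), 2) = Pow(Add(-2, Add(-2, -4)), 2) = Pow(Add(-2, -6), 2) = Pow(-8, 2) = 64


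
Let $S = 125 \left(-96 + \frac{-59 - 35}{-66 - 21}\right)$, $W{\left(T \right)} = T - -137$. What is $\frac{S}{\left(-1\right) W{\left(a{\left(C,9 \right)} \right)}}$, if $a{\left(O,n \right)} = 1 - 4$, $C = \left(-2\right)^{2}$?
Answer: $\frac{516125}{5829} \approx 88.544$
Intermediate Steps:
$C = 4$
$a{\left(O,n \right)} = -3$
$W{\left(T \right)} = 137 + T$ ($W{\left(T \right)} = T + 137 = 137 + T$)
$S = - \frac{1032250}{87}$ ($S = 125 \left(-96 - \frac{94}{-87}\right) = 125 \left(-96 - - \frac{94}{87}\right) = 125 \left(-96 + \frac{94}{87}\right) = 125 \left(- \frac{8258}{87}\right) = - \frac{1032250}{87} \approx -11865.0$)
$\frac{S}{\left(-1\right) W{\left(a{\left(C,9 \right)} \right)}} = - \frac{1032250}{87 \left(- (137 - 3)\right)} = - \frac{1032250}{87 \left(\left(-1\right) 134\right)} = - \frac{1032250}{87 \left(-134\right)} = \left(- \frac{1032250}{87}\right) \left(- \frac{1}{134}\right) = \frac{516125}{5829}$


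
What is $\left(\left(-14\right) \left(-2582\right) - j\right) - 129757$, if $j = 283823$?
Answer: $-377432$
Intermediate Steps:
$\left(\left(-14\right) \left(-2582\right) - j\right) - 129757 = \left(\left(-14\right) \left(-2582\right) - 283823\right) - 129757 = \left(36148 - 283823\right) - 129757 = -247675 - 129757 = -377432$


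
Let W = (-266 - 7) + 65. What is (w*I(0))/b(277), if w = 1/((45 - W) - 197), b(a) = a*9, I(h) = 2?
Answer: 1/69804 ≈ 1.4326e-5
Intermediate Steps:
W = -208 (W = -273 + 65 = -208)
b(a) = 9*a
w = 1/56 (w = 1/((45 - 1*(-208)) - 197) = 1/((45 + 208) - 197) = 1/(253 - 197) = 1/56 ≈ 0.017857)
(w*I(0))/b(277) = ((1/56)*2)/((9*277)) = (1/28)/2493 = (1/28)*(1/2493) = 1/69804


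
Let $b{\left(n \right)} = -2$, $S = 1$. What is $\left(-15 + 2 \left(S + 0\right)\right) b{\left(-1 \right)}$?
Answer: $26$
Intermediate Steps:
$\left(-15 + 2 \left(S + 0\right)\right) b{\left(-1 \right)} = \left(-15 + 2 \left(1 + 0\right)\right) \left(-2\right) = \left(-15 + 2 \cdot 1\right) \left(-2\right) = \left(-15 + 2\right) \left(-2\right) = \left(-13\right) \left(-2\right) = 26$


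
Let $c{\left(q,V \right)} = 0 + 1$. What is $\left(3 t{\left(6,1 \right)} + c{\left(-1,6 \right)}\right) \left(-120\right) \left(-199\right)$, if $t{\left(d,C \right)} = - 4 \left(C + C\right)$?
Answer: $-549240$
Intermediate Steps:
$t{\left(d,C \right)} = - 8 C$ ($t{\left(d,C \right)} = - 4 \cdot 2 C = - 8 C$)
$c{\left(q,V \right)} = 1$
$\left(3 t{\left(6,1 \right)} + c{\left(-1,6 \right)}\right) \left(-120\right) \left(-199\right) = \left(3 \left(\left(-8\right) 1\right) + 1\right) \left(-120\right) \left(-199\right) = \left(3 \left(-8\right) + 1\right) \left(-120\right) \left(-199\right) = \left(-24 + 1\right) \left(-120\right) \left(-199\right) = \left(-23\right) \left(-120\right) \left(-199\right) = 2760 \left(-199\right) = -549240$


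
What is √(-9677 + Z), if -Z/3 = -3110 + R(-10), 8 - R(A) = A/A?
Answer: 4*I*√23 ≈ 19.183*I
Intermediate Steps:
R(A) = 7 (R(A) = 8 - A/A = 8 - 1*1 = 8 - 1 = 7)
Z = 9309 (Z = -3*(-3110 + 7) = -3*(-3103) = 9309)
√(-9677 + Z) = √(-9677 + 9309) = √(-368) = 4*I*√23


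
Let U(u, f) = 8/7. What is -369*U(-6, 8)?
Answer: -2952/7 ≈ -421.71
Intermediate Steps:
U(u, f) = 8/7 (U(u, f) = 8*(⅐) = 8/7)
-369*U(-6, 8) = -369*8/7 = -2952/7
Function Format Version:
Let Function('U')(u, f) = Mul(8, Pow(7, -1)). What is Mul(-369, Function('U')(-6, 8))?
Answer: Rational(-2952, 7) ≈ -421.71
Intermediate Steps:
Function('U')(u, f) = Rational(8, 7) (Function('U')(u, f) = Mul(8, Rational(1, 7)) = Rational(8, 7))
Mul(-369, Function('U')(-6, 8)) = Mul(-369, Rational(8, 7)) = Rational(-2952, 7)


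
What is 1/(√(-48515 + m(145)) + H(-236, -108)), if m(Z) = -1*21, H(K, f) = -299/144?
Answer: -43056/1006531897 - 41472*I*√12134/1006531897 ≈ -4.2777e-5 - 0.0045387*I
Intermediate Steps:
H(K, f) = -299/144 (H(K, f) = -299*1/144 = -299/144)
m(Z) = -21
1/(√(-48515 + m(145)) + H(-236, -108)) = 1/(√(-48515 - 21) - 299/144) = 1/(√(-48536) - 299/144) = 1/(2*I*√12134 - 299/144) = 1/(-299/144 + 2*I*√12134)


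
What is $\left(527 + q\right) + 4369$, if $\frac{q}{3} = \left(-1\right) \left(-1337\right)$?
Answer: $8907$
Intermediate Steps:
$q = 4011$ ($q = 3 \left(\left(-1\right) \left(-1337\right)\right) = 3 \cdot 1337 = 4011$)
$\left(527 + q\right) + 4369 = \left(527 + 4011\right) + 4369 = 4538 + 4369 = 8907$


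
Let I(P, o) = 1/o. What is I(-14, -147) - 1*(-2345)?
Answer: 344714/147 ≈ 2345.0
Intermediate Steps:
I(-14, -147) - 1*(-2345) = 1/(-147) - 1*(-2345) = -1/147 + 2345 = 344714/147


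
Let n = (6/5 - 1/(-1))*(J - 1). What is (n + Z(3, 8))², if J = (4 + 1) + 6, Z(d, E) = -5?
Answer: 289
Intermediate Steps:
J = 11 (J = 5 + 6 = 11)
n = 22 (n = (6/5 - 1/(-1))*(11 - 1) = (6*(⅕) - 1*(-1))*10 = (6/5 + 1)*10 = (11/5)*10 = 22)
(n + Z(3, 8))² = (22 - 5)² = 17² = 289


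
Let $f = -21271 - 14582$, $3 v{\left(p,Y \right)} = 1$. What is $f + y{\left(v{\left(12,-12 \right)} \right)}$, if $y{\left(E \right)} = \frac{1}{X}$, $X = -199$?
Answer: $- \frac{7134748}{199} \approx -35853.0$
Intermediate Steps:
$v{\left(p,Y \right)} = \frac{1}{3}$ ($v{\left(p,Y \right)} = \frac{1}{3} \cdot 1 = \frac{1}{3}$)
$y{\left(E \right)} = - \frac{1}{199}$ ($y{\left(E \right)} = \frac{1}{-199} = - \frac{1}{199}$)
$f = -35853$ ($f = -21271 - 14582 = -35853$)
$f + y{\left(v{\left(12,-12 \right)} \right)} = -35853 - \frac{1}{199} = - \frac{7134748}{199}$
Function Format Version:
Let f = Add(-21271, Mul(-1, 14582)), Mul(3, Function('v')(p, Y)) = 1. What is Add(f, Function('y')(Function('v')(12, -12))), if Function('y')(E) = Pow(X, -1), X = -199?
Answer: Rational(-7134748, 199) ≈ -35853.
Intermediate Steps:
Function('v')(p, Y) = Rational(1, 3) (Function('v')(p, Y) = Mul(Rational(1, 3), 1) = Rational(1, 3))
Function('y')(E) = Rational(-1, 199) (Function('y')(E) = Pow(-199, -1) = Rational(-1, 199))
f = -35853 (f = Add(-21271, -14582) = -35853)
Add(f, Function('y')(Function('v')(12, -12))) = Add(-35853, Rational(-1, 199)) = Rational(-7134748, 199)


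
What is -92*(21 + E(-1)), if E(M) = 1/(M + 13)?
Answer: -5819/3 ≈ -1939.7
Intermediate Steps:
E(M) = 1/(13 + M)
-92*(21 + E(-1)) = -92*(21 + 1/(13 - 1)) = -92*(21 + 1/12) = -92*253/12 = -5819/3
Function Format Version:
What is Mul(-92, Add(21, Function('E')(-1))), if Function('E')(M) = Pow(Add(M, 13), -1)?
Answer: Rational(-5819, 3) ≈ -1939.7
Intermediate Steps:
Function('E')(M) = Pow(Add(13, M), -1)
Mul(-92, Add(21, Function('E')(-1))) = Mul(-92, Add(21, Pow(Add(13, -1), -1))) = Mul(-92, Add(21, Pow(12, -1))) = Mul(-92, Add(21, Rational(1, 12))) = Mul(-92, Rational(253, 12)) = Rational(-5819, 3)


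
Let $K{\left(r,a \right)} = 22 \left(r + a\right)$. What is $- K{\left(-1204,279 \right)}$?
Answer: $20350$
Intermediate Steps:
$K{\left(r,a \right)} = 22 a + 22 r$ ($K{\left(r,a \right)} = 22 \left(a + r\right) = 22 a + 22 r$)
$- K{\left(-1204,279 \right)} = - (22 \cdot 279 + 22 \left(-1204\right)) = - (6138 - 26488) = \left(-1\right) \left(-20350\right) = 20350$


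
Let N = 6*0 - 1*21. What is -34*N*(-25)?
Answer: -17850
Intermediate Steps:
N = -21 (N = 0 - 21 = -21)
-34*N*(-25) = -34*(-21)*(-25) = 714*(-25) = -17850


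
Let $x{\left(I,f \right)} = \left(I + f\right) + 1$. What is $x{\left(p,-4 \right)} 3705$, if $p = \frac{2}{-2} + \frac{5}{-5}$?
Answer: $-18525$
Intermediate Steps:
$p = -2$ ($p = 2 \left(- \frac{1}{2}\right) + 5 \left(- \frac{1}{5}\right) = -1 - 1 = -2$)
$x{\left(I,f \right)} = 1 + I + f$
$x{\left(p,-4 \right)} 3705 = \left(1 - 2 - 4\right) 3705 = \left(-5\right) 3705 = -18525$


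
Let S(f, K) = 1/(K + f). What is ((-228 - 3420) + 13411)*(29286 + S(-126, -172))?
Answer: 85203917201/298 ≈ 2.8592e+8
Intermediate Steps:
((-228 - 3420) + 13411)*(29286 + S(-126, -172)) = ((-228 - 3420) + 13411)*(29286 + 1/(-172 - 126)) = (-3648 + 13411)*(29286 + 1/(-298)) = 9763*(29286 - 1/298) = 9763*(8727227/298) = 85203917201/298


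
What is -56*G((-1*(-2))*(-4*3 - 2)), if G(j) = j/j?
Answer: -56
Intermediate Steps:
G(j) = 1
-56*G((-1*(-2))*(-4*3 - 2)) = -56*1 = -56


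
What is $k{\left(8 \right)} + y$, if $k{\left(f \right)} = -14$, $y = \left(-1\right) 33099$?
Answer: $-33113$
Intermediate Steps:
$y = -33099$
$k{\left(8 \right)} + y = -14 - 33099 = -33113$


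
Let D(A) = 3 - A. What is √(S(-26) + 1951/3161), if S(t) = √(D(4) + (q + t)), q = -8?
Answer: √(6167111 + 9991921*I*√35)/3161 ≈ 1.8118 + 1.6326*I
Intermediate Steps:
S(t) = √(-9 + t) (S(t) = √((3 - 1*4) + (-8 + t)) = √((3 - 4) + (-8 + t)) = √(-1 + (-8 + t)) = √(-9 + t))
√(S(-26) + 1951/3161) = √(√(-9 - 26) + 1951/3161) = √(√(-35) + 1951*(1/3161)) = √(I*√35 + 1951/3161) = √(1951/3161 + I*√35)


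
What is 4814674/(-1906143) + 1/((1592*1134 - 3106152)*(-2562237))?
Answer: -5349133922070287323/2117737188772912728 ≈ -2.5259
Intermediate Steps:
4814674/(-1906143) + 1/((1592*1134 - 3106152)*(-2562237)) = 4814674*(-1/1906143) - 1/2562237/(1805328 - 3106152) = -4814674/1906143 - 1/2562237/(-1300824) = -4814674/1906143 - 1/1300824*(-1/2562237) = -4814674/1906143 + 1/3333019383288 = -5349133922070287323/2117737188772912728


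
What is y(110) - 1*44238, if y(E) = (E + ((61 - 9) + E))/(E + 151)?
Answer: -11545846/261 ≈ -44237.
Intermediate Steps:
y(E) = (52 + 2*E)/(151 + E) (y(E) = (E + (52 + E))/(151 + E) = (52 + 2*E)/(151 + E))
y(110) - 1*44238 = 2*(26 + 110)/(151 + 110) - 1*44238 = 2*136/261 - 44238 = 2*(1/261)*136 - 44238 = 272/261 - 44238 = -11545846/261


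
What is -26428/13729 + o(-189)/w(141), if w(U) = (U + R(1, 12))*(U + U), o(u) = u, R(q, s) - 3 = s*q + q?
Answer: -390889351/202612582 ≈ -1.9292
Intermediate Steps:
R(q, s) = 3 + q + q*s (R(q, s) = 3 + (s*q + q) = 3 + (q*s + q) = 3 + (q + q*s) = 3 + q + q*s)
w(U) = 2*U*(16 + U) (w(U) = (U + (3 + 1 + 1*12))*(U + U) = (U + (3 + 1 + 12))*(2*U) = (U + 16)*(2*U) = (16 + U)*(2*U) = 2*U*(16 + U))
-26428/13729 + o(-189)/w(141) = -26428/13729 - 189*1/(282*(16 + 141)) = -26428*1/13729 - 189/(2*141*157) = -26428/13729 - 189/44274 = -26428/13729 - 189*1/44274 = -26428/13729 - 63/14758 = -390889351/202612582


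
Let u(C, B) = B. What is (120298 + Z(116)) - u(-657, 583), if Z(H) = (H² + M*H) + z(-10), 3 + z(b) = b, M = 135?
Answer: 148818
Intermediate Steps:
z(b) = -3 + b
Z(H) = -13 + H² + 135*H (Z(H) = (H² + 135*H) + (-3 - 10) = (H² + 135*H) - 13 = -13 + H² + 135*H)
(120298 + Z(116)) - u(-657, 583) = (120298 + (-13 + 116² + 135*116)) - 1*583 = (120298 + (-13 + 13456 + 15660)) - 583 = (120298 + 29103) - 583 = 149401 - 583 = 148818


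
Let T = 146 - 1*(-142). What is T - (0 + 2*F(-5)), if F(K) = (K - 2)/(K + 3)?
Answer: 281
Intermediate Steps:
F(K) = (-2 + K)/(3 + K)
T = 288 (T = 146 + 142 = 288)
T - (0 + 2*F(-5)) = 288 - (0 + 2*((-2 - 5)/(3 - 5))) = 288 - (0 + 2*(-7/(-2))) = 288 - (0 + 2*(-½*(-7))) = 288 - (0 + 2*(7/2)) = 288 - (0 + 7) = 288 - 1*7 = 288 - 7 = 281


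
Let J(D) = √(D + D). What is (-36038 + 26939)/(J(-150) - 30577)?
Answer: 278220123/934953229 + 90990*I*√3/934953229 ≈ 0.29758 + 0.00016856*I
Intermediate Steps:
J(D) = √2*√D (J(D) = √(2*D) = √2*√D)
(-36038 + 26939)/(J(-150) - 30577) = (-36038 + 26939)/(√2*√(-150) - 30577) = -9099/(√2*(5*I*√6) - 30577) = -9099/(10*I*√3 - 30577) = -9099/(-30577 + 10*I*√3)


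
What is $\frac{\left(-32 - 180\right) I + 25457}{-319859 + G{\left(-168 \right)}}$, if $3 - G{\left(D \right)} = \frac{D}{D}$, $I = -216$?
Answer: $- \frac{71249}{319857} \approx -0.22275$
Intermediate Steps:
$G{\left(D \right)} = 2$ ($G{\left(D \right)} = 3 - \frac{D}{D} = 3 - 1 = 2$)
$\frac{\left(-32 - 180\right) I + 25457}{-319859 + G{\left(-168 \right)}} = \frac{\left(-32 - 180\right) \left(-216\right) + 25457}{-319859 + 2} = \frac{\left(-212\right) \left(-216\right) + 25457}{-319857} = \left(45792 + 25457\right) \left(- \frac{1}{319857}\right) = 71249 \left(- \frac{1}{319857}\right) = - \frac{71249}{319857}$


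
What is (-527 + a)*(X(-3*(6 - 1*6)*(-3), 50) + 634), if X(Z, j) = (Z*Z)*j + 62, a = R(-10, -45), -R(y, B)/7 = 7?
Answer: -400896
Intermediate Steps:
R(y, B) = -49 (R(y, B) = -7*7 = -49)
a = -49
X(Z, j) = 62 + j*Z² (X(Z, j) = Z²*j + 62 = j*Z² + 62 = 62 + j*Z²)
(-527 + a)*(X(-3*(6 - 1*6)*(-3), 50) + 634) = (-527 - 49)*((62 + 50*(-3*(6 - 1*6)*(-3))²) + 634) = -576*((62 + 50*(-3*(6 - 6)*(-3))²) + 634) = -576*((62 + 50*(-3*0*(-3))²) + 634) = -576*((62 + 50*(0*(-3))²) + 634) = -576*((62 + 50*0²) + 634) = -576*((62 + 50*0) + 634) = -576*((62 + 0) + 634) = -576*(62 + 634) = -576*696 = -400896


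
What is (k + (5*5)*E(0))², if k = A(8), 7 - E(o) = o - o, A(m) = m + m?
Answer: 36481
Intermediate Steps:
A(m) = 2*m
E(o) = 7 (E(o) = 7 - (o - o) = 7 - 1*0 = 7 + 0 = 7)
k = 16 (k = 2*8 = 16)
(k + (5*5)*E(0))² = (16 + (5*5)*7)² = (16 + 25*7)² = (16 + 175)² = 191² = 36481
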